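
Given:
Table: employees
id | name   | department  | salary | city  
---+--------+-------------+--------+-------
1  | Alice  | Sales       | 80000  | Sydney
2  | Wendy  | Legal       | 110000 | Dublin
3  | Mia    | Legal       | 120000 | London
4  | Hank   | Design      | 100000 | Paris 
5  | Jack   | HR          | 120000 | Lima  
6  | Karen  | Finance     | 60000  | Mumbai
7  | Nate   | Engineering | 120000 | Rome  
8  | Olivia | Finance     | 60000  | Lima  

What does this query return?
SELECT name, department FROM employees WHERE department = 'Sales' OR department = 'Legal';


Filtering: department = 'Sales' OR 'Legal'
Matching: 3 rows

3 rows:
Alice, Sales
Wendy, Legal
Mia, Legal


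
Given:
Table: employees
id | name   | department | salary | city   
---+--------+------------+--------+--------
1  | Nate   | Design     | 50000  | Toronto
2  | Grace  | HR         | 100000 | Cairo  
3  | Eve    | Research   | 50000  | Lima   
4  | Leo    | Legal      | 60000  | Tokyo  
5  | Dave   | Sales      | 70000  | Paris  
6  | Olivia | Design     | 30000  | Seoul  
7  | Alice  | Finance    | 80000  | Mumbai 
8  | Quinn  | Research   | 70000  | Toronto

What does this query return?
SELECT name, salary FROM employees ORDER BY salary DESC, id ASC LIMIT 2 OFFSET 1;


Sort by salary DESC (id ASC tiebreak), then skip 1 and take 2
Rows 2 through 3

2 rows:
Alice, 80000
Dave, 70000


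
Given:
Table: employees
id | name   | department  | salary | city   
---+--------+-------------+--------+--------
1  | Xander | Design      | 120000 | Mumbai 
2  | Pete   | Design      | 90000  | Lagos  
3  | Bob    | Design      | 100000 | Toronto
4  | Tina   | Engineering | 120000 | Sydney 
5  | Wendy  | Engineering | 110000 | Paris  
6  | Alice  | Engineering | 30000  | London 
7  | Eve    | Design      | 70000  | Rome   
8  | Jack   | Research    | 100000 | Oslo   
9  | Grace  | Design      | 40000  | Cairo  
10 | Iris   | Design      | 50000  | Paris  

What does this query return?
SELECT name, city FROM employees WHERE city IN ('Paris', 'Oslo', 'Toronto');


Filtering: city IN ('Paris', 'Oslo', 'Toronto')
Matching: 4 rows

4 rows:
Bob, Toronto
Wendy, Paris
Jack, Oslo
Iris, Paris


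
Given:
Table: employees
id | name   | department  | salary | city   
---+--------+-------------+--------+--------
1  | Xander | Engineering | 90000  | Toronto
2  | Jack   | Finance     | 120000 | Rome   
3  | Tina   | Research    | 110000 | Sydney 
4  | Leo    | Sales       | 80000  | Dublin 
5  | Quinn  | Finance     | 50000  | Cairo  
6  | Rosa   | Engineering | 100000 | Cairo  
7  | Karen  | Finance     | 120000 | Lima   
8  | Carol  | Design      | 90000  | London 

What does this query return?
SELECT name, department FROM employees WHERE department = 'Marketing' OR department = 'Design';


Filtering: department = 'Marketing' OR 'Design'
Matching: 1 rows

1 rows:
Carol, Design


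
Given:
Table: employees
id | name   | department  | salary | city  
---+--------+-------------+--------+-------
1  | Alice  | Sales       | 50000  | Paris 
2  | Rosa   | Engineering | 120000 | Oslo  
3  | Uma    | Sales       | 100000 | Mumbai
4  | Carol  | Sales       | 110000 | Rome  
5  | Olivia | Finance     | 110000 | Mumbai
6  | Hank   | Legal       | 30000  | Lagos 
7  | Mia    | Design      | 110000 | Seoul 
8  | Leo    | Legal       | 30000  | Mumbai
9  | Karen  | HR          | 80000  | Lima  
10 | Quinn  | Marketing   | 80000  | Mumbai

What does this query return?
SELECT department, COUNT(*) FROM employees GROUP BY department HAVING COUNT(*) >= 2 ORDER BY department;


Groups with count >= 2:
  Legal: 2 -> PASS
  Sales: 3 -> PASS
  Design: 1 -> filtered out
  Engineering: 1 -> filtered out
  Finance: 1 -> filtered out
  HR: 1 -> filtered out
  Marketing: 1 -> filtered out


2 groups:
Legal, 2
Sales, 3


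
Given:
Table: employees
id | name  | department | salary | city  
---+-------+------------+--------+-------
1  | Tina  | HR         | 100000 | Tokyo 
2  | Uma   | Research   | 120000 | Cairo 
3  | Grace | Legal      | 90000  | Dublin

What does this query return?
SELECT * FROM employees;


SELECT * returns all 3 rows with all columns

3 rows:
1, Tina, HR, 100000, Tokyo
2, Uma, Research, 120000, Cairo
3, Grace, Legal, 90000, Dublin


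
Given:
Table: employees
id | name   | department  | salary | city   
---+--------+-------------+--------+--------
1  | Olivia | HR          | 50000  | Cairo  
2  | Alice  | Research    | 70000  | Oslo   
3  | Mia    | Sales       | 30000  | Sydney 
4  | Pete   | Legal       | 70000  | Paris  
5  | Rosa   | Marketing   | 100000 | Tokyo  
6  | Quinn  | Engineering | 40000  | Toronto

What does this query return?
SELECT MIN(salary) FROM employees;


Salaries: 50000, 70000, 30000, 70000, 100000, 40000
MIN = 30000

30000


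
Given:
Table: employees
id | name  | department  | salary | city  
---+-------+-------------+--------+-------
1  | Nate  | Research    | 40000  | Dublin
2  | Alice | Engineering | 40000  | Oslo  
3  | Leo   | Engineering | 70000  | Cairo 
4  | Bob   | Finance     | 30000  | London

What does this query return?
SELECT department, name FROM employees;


Projecting columns: department, name

4 rows:
Research, Nate
Engineering, Alice
Engineering, Leo
Finance, Bob


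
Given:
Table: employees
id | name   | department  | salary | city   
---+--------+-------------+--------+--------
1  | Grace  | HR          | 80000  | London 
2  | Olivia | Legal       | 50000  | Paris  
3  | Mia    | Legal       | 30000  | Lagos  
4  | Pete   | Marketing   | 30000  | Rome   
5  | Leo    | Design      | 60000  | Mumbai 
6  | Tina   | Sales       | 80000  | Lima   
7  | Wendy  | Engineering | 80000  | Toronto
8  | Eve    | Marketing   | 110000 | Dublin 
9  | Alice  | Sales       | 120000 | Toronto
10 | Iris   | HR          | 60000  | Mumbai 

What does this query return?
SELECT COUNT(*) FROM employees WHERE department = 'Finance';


Counting rows where department = 'Finance'


0


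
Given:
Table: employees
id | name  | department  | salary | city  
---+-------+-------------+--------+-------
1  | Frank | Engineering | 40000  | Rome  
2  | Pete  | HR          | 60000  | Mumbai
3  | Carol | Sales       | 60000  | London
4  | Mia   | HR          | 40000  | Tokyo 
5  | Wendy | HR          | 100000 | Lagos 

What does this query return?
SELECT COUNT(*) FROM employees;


COUNT(*) counts all rows

5


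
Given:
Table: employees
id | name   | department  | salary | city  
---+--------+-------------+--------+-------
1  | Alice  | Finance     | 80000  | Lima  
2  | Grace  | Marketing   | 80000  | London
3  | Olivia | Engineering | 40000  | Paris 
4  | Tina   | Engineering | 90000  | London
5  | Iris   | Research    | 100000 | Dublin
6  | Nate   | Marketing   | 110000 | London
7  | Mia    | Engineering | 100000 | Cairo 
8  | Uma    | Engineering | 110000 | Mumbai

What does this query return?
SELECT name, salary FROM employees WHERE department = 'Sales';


Filtering: department = 'Sales'
Matching rows: 0

Empty result set (0 rows)


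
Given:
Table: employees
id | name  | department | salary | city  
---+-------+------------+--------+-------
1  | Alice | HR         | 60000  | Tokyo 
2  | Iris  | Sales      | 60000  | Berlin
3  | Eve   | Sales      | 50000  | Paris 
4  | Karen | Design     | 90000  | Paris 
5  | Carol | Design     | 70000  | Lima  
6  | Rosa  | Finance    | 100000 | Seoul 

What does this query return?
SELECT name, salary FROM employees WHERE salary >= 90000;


Filtering: salary >= 90000
Matching: 2 rows

2 rows:
Karen, 90000
Rosa, 100000


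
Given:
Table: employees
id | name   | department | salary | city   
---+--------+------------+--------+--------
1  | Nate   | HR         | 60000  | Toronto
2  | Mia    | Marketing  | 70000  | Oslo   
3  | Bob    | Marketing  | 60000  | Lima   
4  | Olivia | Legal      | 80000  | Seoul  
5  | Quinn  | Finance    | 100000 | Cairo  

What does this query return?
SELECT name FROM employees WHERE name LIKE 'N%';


LIKE 'N%' matches names starting with 'N'
Matching: 1

1 rows:
Nate


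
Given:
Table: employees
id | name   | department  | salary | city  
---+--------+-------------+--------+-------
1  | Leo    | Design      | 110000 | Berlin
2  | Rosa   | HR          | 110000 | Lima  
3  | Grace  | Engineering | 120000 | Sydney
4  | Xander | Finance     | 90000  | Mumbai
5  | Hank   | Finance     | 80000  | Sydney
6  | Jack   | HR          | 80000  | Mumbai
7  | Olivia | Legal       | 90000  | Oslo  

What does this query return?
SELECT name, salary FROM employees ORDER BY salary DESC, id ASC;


Sorting by salary DESC, then id ASC for ties

7 rows:
Grace, 120000
Leo, 110000
Rosa, 110000
Xander, 90000
Olivia, 90000
Hank, 80000
Jack, 80000


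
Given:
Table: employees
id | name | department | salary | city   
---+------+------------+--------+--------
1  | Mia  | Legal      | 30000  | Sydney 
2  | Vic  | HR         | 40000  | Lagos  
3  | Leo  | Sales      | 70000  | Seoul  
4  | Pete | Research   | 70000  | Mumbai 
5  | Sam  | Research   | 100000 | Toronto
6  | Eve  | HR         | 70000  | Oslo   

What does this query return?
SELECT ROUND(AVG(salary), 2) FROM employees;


SUM(salary) = 380000
COUNT = 6
ROUND(AVG, 2) = ROUND(380000 / 6, 2) = 63333.33

63333.33


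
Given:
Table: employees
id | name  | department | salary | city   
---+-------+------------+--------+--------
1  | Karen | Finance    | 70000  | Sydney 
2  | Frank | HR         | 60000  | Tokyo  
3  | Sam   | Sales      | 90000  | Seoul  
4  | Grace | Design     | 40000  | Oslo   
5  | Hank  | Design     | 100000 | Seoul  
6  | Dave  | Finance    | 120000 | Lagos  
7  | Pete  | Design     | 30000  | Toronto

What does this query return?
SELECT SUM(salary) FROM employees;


SUM(salary) = 70000 + 60000 + 90000 + 40000 + 100000 + 120000 + 30000 = 510000

510000


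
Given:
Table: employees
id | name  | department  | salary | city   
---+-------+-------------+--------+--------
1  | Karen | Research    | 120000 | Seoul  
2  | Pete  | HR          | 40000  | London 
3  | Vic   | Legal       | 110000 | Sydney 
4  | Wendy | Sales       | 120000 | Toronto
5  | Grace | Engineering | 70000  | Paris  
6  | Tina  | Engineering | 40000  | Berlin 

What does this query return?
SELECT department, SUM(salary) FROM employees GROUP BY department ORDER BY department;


Summing salary within each department:
  Engineering: 70000 + 40000 = 110000
  HR: 40000 = 40000
  Legal: 110000 = 110000
  Research: 120000 = 120000
  Sales: 120000 = 120000


5 groups:
Engineering, 110000
HR, 40000
Legal, 110000
Research, 120000
Sales, 120000


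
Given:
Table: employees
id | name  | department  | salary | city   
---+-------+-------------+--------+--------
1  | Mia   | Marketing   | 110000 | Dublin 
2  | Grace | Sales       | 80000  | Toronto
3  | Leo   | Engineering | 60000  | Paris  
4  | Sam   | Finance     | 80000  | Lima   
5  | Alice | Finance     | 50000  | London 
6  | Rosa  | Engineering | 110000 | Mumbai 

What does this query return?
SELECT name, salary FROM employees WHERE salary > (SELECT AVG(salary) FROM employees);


Subquery: AVG(salary) = 81666.67
Filtering: salary > 81666.67
  Mia (110000) -> MATCH
  Rosa (110000) -> MATCH


2 rows:
Mia, 110000
Rosa, 110000


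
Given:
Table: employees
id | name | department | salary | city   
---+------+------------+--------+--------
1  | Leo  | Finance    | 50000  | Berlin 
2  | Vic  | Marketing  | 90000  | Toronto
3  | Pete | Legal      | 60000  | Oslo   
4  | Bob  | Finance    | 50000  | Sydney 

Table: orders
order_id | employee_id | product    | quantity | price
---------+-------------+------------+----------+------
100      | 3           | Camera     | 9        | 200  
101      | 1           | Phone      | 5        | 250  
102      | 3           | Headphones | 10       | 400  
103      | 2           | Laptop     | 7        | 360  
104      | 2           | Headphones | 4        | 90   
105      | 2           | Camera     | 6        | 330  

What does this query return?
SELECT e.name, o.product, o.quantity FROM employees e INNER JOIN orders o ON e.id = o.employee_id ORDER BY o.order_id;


Joining employees.id = orders.employee_id:
  employee Pete (id=3) -> order Camera
  employee Leo (id=1) -> order Phone
  employee Pete (id=3) -> order Headphones
  employee Vic (id=2) -> order Laptop
  employee Vic (id=2) -> order Headphones
  employee Vic (id=2) -> order Camera


6 rows:
Pete, Camera, 9
Leo, Phone, 5
Pete, Headphones, 10
Vic, Laptop, 7
Vic, Headphones, 4
Vic, Camera, 6


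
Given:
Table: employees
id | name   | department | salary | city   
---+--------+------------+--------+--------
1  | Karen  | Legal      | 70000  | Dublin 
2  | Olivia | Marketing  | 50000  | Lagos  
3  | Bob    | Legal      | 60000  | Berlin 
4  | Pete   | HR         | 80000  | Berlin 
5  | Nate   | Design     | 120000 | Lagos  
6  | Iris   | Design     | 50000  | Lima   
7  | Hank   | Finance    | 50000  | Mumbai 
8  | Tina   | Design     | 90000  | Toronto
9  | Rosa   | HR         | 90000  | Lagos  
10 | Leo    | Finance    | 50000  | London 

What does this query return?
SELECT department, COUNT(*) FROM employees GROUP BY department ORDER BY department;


Assigning each row to its department group:
  Karen -> Legal
  Olivia -> Marketing
  Bob -> Legal
  Pete -> HR
  Nate -> Design
  Iris -> Design
  Hank -> Finance
  Tina -> Design
  Rosa -> HR
  Leo -> Finance


5 groups:
Design, 3
Finance, 2
HR, 2
Legal, 2
Marketing, 1


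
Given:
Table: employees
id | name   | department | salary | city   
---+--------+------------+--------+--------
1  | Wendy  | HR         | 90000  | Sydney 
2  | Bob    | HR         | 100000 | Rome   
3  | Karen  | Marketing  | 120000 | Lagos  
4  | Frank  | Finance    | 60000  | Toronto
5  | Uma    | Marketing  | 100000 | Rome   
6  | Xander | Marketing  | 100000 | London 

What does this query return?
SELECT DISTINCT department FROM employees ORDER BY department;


All 'department' values (row order): HR, HR, Marketing, Finance, Marketing, Marketing
Removing duplicates leaves 3 unique value(s).

3 values:
Finance
HR
Marketing


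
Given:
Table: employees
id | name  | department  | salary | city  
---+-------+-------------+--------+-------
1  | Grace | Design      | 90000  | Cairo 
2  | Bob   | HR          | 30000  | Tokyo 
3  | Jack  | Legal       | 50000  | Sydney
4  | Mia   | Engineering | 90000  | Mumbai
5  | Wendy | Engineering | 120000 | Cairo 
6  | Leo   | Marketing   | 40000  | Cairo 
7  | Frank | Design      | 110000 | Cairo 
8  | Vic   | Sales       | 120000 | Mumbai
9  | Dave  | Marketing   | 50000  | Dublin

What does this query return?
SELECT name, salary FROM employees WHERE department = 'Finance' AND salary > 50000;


Filtering: department = 'Finance' AND salary > 50000
Matching: 0 rows

Empty result set (0 rows)


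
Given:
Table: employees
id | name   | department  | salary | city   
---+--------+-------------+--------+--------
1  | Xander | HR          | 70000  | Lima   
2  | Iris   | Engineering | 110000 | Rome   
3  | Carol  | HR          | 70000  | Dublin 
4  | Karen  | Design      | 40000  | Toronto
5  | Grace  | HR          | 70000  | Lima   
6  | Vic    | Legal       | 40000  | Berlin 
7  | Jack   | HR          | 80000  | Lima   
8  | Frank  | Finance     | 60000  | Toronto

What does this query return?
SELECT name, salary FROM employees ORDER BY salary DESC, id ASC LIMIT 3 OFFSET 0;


Sort by salary DESC (id ASC tiebreak), then skip 0 and take 3
Rows 1 through 3

3 rows:
Iris, 110000
Jack, 80000
Xander, 70000


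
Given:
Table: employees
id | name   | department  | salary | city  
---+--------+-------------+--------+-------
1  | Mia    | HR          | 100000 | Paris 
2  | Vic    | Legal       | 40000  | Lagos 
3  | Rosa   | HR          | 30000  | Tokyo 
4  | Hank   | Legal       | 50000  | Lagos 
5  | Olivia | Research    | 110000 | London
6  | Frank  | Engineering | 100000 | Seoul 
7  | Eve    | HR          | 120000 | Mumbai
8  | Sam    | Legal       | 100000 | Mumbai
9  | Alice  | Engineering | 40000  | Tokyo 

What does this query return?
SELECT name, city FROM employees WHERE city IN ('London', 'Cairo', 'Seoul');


Filtering: city IN ('London', 'Cairo', 'Seoul')
Matching: 2 rows

2 rows:
Olivia, London
Frank, Seoul


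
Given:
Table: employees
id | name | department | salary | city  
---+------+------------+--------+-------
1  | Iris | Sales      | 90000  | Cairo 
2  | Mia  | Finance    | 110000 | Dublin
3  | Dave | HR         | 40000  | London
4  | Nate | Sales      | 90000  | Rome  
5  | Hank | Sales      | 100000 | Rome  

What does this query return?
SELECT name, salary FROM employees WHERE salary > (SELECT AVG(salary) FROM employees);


Subquery: AVG(salary) = 86000.0
Filtering: salary > 86000.0
  Iris (90000) -> MATCH
  Mia (110000) -> MATCH
  Nate (90000) -> MATCH
  Hank (100000) -> MATCH


4 rows:
Iris, 90000
Mia, 110000
Nate, 90000
Hank, 100000


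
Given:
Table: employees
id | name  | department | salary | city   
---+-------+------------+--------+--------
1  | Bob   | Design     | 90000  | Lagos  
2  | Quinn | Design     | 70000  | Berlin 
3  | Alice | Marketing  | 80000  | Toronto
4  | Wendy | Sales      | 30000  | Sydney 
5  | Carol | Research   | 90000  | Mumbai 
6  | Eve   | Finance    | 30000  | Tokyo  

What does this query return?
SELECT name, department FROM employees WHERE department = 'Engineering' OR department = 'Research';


Filtering: department = 'Engineering' OR 'Research'
Matching: 1 rows

1 rows:
Carol, Research


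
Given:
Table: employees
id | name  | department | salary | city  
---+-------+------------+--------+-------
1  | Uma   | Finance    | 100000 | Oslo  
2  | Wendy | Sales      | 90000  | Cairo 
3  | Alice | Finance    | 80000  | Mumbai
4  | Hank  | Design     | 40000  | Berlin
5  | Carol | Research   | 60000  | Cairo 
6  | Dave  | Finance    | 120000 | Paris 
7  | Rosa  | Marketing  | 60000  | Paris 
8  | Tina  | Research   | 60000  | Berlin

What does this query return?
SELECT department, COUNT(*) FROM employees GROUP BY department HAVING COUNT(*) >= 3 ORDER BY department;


Groups with count >= 3:
  Finance: 3 -> PASS
  Design: 1 -> filtered out
  Marketing: 1 -> filtered out
  Research: 2 -> filtered out
  Sales: 1 -> filtered out


1 groups:
Finance, 3


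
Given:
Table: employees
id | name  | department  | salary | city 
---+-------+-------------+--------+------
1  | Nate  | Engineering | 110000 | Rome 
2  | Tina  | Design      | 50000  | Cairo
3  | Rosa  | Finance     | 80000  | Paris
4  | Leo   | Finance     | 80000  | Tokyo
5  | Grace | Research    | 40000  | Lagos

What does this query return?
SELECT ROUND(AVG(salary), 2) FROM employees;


SUM(salary) = 360000
COUNT = 5
ROUND(AVG, 2) = ROUND(360000 / 5, 2) = 72000.0

72000.0


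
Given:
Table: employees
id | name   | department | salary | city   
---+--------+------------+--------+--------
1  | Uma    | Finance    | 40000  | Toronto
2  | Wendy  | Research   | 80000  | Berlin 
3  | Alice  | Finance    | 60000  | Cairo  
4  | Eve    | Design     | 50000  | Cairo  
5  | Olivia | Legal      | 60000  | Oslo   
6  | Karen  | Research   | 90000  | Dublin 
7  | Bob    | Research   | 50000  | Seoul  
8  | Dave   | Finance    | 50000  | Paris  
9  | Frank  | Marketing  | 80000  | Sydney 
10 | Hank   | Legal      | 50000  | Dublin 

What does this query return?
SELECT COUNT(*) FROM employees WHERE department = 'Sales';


Counting rows where department = 'Sales'


0


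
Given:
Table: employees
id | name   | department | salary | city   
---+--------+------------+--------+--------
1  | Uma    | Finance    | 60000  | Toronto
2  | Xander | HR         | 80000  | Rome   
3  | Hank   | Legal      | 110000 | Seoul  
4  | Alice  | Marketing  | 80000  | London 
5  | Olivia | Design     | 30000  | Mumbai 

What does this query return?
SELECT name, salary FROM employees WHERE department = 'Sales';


Filtering: department = 'Sales'
Matching rows: 0

Empty result set (0 rows)


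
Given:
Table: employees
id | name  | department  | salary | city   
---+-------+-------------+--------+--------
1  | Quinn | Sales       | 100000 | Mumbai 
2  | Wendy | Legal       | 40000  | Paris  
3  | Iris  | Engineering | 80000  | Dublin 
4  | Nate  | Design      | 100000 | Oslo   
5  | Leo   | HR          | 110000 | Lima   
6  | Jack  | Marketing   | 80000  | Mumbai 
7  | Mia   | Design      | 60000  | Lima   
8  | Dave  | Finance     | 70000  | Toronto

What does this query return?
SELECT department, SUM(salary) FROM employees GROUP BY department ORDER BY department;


Summing salary within each department:
  Design: 100000 + 60000 = 160000
  Engineering: 80000 = 80000
  Finance: 70000 = 70000
  HR: 110000 = 110000
  Legal: 40000 = 40000
  Marketing: 80000 = 80000
  Sales: 100000 = 100000


7 groups:
Design, 160000
Engineering, 80000
Finance, 70000
HR, 110000
Legal, 40000
Marketing, 80000
Sales, 100000


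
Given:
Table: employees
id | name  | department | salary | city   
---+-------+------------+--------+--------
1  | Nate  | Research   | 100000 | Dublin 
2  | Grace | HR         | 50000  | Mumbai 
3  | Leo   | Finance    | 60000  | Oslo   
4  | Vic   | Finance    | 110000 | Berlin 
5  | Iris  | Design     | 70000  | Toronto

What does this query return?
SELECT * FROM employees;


SELECT * returns all 5 rows with all columns

5 rows:
1, Nate, Research, 100000, Dublin
2, Grace, HR, 50000, Mumbai
3, Leo, Finance, 60000, Oslo
4, Vic, Finance, 110000, Berlin
5, Iris, Design, 70000, Toronto


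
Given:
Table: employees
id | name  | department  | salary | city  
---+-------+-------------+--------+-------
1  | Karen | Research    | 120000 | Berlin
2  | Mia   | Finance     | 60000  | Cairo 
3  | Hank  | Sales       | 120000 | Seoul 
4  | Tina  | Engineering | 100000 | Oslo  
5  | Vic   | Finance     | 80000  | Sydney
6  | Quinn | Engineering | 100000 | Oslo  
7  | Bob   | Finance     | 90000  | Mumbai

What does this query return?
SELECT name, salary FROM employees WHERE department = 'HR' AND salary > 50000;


Filtering: department = 'HR' AND salary > 50000
Matching: 0 rows

Empty result set (0 rows)


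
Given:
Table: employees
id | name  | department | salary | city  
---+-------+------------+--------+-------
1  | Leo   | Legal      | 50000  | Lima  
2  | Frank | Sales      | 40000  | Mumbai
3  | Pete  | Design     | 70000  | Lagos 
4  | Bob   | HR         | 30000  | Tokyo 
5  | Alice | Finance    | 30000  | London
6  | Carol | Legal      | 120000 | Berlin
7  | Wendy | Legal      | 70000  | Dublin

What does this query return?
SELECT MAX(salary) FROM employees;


Salaries: 50000, 40000, 70000, 30000, 30000, 120000, 70000
MAX = 120000

120000


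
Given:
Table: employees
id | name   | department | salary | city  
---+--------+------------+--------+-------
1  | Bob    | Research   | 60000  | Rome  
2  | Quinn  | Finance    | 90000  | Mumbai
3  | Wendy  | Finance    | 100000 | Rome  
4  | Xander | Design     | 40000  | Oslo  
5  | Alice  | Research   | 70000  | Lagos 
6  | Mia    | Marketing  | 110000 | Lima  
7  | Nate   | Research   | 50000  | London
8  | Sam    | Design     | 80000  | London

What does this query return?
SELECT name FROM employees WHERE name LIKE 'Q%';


LIKE 'Q%' matches names starting with 'Q'
Matching: 1

1 rows:
Quinn


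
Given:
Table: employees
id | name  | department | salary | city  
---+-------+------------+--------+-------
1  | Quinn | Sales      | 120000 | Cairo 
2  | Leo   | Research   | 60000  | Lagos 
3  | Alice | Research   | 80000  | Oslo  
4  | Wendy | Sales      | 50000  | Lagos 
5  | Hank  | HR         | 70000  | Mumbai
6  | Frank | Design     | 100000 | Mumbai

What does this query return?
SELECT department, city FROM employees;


Projecting columns: department, city

6 rows:
Sales, Cairo
Research, Lagos
Research, Oslo
Sales, Lagos
HR, Mumbai
Design, Mumbai


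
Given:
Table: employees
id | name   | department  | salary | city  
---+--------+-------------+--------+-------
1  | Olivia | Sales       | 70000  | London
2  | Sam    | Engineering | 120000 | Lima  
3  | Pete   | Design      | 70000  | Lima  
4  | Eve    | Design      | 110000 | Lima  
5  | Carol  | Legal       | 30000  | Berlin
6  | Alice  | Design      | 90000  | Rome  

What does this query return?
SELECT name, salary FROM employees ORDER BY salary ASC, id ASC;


Sorting by salary ASC, then id ASC for ties

6 rows:
Carol, 30000
Olivia, 70000
Pete, 70000
Alice, 90000
Eve, 110000
Sam, 120000


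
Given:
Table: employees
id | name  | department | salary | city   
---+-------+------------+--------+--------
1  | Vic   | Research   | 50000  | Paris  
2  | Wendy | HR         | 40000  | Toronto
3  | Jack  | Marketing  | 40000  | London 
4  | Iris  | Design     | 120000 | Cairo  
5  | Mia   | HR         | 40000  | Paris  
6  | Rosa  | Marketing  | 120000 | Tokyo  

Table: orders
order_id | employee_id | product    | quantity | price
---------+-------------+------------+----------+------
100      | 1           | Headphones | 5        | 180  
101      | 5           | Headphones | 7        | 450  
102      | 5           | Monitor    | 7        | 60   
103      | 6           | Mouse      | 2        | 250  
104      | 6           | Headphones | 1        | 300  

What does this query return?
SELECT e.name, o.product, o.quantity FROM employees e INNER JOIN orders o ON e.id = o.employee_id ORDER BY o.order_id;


Joining employees.id = orders.employee_id:
  employee Vic (id=1) -> order Headphones
  employee Mia (id=5) -> order Headphones
  employee Mia (id=5) -> order Monitor
  employee Rosa (id=6) -> order Mouse
  employee Rosa (id=6) -> order Headphones


5 rows:
Vic, Headphones, 5
Mia, Headphones, 7
Mia, Monitor, 7
Rosa, Mouse, 2
Rosa, Headphones, 1


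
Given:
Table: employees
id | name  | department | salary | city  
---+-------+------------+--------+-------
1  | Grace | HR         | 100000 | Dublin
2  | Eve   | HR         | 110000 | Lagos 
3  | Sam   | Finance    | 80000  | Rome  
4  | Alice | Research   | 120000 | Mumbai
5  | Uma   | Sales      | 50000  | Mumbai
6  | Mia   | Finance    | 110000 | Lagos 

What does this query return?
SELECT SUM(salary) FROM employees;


SUM(salary) = 100000 + 110000 + 80000 + 120000 + 50000 + 110000 = 570000

570000


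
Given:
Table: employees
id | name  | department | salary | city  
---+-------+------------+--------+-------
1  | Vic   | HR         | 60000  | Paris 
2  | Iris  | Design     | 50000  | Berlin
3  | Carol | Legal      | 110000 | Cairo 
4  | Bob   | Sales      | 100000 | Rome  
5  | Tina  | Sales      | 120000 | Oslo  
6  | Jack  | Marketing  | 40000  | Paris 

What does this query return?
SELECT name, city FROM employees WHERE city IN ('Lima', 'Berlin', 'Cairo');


Filtering: city IN ('Lima', 'Berlin', 'Cairo')
Matching: 2 rows

2 rows:
Iris, Berlin
Carol, Cairo


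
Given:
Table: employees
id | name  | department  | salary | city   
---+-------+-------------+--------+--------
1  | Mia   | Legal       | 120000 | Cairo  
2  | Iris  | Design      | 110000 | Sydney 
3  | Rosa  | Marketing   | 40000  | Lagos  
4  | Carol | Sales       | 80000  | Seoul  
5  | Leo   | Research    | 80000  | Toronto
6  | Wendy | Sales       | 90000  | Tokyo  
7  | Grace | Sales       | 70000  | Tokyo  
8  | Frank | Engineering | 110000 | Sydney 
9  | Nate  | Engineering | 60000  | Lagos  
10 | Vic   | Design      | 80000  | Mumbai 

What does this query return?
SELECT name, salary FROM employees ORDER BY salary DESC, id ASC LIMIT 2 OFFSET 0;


Sort by salary DESC (id ASC tiebreak), then skip 0 and take 2
Rows 1 through 2

2 rows:
Mia, 120000
Iris, 110000


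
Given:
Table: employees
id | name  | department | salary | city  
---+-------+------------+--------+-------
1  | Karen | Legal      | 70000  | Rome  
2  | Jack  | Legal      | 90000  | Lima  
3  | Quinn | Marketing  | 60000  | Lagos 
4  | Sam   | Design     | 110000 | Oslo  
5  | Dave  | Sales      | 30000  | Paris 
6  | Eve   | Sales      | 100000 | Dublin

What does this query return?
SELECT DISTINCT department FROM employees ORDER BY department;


All 'department' values (row order): Legal, Legal, Marketing, Design, Sales, Sales
Removing duplicates leaves 4 unique value(s).

4 values:
Design
Legal
Marketing
Sales


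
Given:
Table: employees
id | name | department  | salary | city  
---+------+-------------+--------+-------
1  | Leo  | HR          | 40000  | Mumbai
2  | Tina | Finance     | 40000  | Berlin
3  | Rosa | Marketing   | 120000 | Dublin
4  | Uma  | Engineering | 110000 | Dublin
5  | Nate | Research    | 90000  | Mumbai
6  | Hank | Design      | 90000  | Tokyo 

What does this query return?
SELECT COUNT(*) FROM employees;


COUNT(*) counts all rows

6


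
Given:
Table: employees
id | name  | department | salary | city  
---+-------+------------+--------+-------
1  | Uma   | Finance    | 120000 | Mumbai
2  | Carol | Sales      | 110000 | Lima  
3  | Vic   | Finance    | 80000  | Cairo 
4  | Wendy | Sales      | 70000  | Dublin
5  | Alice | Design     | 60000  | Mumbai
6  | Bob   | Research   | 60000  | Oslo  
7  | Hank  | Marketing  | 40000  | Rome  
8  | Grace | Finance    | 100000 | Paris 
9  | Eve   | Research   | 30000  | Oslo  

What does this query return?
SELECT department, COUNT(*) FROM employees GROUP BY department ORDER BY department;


Assigning each row to its department group:
  Uma -> Finance
  Carol -> Sales
  Vic -> Finance
  Wendy -> Sales
  Alice -> Design
  Bob -> Research
  Hank -> Marketing
  Grace -> Finance
  Eve -> Research


5 groups:
Design, 1
Finance, 3
Marketing, 1
Research, 2
Sales, 2


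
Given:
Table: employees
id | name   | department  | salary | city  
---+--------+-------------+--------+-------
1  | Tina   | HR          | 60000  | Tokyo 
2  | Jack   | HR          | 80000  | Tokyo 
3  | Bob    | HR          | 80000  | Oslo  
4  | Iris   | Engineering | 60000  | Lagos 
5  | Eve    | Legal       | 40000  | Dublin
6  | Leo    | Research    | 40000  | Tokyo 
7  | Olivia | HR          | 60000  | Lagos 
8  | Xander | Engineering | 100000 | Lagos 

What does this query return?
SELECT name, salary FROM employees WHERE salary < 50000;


Filtering: salary < 50000
Matching: 2 rows

2 rows:
Eve, 40000
Leo, 40000


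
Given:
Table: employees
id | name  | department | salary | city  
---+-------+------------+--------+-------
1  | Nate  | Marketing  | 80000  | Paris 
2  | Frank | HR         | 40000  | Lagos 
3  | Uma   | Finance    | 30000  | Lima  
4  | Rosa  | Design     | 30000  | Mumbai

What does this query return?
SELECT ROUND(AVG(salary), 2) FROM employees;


SUM(salary) = 180000
COUNT = 4
ROUND(AVG, 2) = ROUND(180000 / 4, 2) = 45000.0

45000.0


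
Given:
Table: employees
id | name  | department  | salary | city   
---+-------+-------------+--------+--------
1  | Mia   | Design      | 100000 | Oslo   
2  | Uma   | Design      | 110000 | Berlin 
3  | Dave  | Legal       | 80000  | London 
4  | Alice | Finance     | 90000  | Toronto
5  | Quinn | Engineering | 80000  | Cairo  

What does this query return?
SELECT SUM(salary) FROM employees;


SUM(salary) = 100000 + 110000 + 80000 + 90000 + 80000 = 460000

460000


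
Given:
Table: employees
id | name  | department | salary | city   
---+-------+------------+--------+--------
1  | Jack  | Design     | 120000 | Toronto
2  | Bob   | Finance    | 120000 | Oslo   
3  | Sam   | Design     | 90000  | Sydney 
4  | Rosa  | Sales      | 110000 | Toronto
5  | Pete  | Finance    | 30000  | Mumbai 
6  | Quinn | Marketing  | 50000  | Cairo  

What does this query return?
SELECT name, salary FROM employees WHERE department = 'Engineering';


Filtering: department = 'Engineering'
Matching rows: 0

Empty result set (0 rows)


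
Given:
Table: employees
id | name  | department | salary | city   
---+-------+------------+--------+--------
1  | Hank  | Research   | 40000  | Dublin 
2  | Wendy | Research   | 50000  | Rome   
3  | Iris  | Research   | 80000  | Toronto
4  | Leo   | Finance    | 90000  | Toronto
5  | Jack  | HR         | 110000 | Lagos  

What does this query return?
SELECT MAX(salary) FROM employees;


Salaries: 40000, 50000, 80000, 90000, 110000
MAX = 110000

110000


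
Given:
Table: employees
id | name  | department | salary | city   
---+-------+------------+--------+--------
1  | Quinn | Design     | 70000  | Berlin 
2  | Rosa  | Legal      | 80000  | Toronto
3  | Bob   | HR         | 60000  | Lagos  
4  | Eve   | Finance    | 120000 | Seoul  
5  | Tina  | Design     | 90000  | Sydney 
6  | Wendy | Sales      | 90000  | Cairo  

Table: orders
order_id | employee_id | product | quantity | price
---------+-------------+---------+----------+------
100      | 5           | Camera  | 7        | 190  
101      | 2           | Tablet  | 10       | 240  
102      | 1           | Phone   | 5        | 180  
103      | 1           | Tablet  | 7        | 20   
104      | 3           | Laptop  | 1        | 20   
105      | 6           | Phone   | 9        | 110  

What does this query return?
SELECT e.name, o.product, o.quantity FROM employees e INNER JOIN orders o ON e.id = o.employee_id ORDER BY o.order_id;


Joining employees.id = orders.employee_id:
  employee Tina (id=5) -> order Camera
  employee Rosa (id=2) -> order Tablet
  employee Quinn (id=1) -> order Phone
  employee Quinn (id=1) -> order Tablet
  employee Bob (id=3) -> order Laptop
  employee Wendy (id=6) -> order Phone


6 rows:
Tina, Camera, 7
Rosa, Tablet, 10
Quinn, Phone, 5
Quinn, Tablet, 7
Bob, Laptop, 1
Wendy, Phone, 9


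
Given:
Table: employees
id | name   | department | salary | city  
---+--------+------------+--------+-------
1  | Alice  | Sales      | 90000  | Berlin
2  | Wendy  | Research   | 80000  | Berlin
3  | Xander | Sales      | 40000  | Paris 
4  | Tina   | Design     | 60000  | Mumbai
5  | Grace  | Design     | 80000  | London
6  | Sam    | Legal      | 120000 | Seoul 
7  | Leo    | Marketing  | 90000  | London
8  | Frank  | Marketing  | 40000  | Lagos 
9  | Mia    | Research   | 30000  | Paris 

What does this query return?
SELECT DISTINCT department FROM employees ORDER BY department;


All 'department' values (row order): Sales, Research, Sales, Design, Design, Legal, Marketing, Marketing, Research
Removing duplicates leaves 5 unique value(s).

5 values:
Design
Legal
Marketing
Research
Sales


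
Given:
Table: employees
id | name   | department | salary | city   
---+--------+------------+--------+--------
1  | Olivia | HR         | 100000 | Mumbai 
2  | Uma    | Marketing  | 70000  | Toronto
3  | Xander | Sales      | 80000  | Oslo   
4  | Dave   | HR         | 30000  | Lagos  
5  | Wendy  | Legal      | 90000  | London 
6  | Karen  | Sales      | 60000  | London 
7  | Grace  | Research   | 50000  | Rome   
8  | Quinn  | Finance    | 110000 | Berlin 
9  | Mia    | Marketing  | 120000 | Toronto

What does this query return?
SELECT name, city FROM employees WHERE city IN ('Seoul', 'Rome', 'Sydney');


Filtering: city IN ('Seoul', 'Rome', 'Sydney')
Matching: 1 rows

1 rows:
Grace, Rome


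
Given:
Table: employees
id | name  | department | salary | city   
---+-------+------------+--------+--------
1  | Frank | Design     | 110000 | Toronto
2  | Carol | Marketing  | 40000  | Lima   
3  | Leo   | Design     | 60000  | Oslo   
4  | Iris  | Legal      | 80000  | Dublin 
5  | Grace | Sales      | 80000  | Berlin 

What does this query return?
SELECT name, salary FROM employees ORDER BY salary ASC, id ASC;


Sorting by salary ASC, then id ASC for ties

5 rows:
Carol, 40000
Leo, 60000
Iris, 80000
Grace, 80000
Frank, 110000


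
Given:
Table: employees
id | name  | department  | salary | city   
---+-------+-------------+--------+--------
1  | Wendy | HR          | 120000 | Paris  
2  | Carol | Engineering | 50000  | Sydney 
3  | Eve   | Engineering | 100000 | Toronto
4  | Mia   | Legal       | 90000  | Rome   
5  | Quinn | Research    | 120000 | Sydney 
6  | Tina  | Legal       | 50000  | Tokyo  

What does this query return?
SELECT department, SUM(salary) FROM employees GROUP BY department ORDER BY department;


Summing salary within each department:
  Engineering: 50000 + 100000 = 150000
  HR: 120000 = 120000
  Legal: 90000 + 50000 = 140000
  Research: 120000 = 120000


4 groups:
Engineering, 150000
HR, 120000
Legal, 140000
Research, 120000


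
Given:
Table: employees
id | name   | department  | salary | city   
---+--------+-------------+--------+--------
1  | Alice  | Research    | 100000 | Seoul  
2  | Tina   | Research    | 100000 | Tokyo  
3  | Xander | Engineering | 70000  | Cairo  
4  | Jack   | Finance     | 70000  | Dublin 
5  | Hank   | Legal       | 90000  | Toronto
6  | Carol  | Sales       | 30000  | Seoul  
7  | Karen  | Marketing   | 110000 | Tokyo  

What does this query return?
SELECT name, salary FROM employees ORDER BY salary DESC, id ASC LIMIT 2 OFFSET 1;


Sort by salary DESC (id ASC tiebreak), then skip 1 and take 2
Rows 2 through 3

2 rows:
Alice, 100000
Tina, 100000


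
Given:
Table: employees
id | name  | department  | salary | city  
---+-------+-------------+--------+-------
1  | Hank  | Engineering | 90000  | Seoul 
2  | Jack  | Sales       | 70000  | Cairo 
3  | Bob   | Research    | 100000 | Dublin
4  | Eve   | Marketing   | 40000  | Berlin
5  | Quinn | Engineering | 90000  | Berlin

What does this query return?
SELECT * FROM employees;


SELECT * returns all 5 rows with all columns

5 rows:
1, Hank, Engineering, 90000, Seoul
2, Jack, Sales, 70000, Cairo
3, Bob, Research, 100000, Dublin
4, Eve, Marketing, 40000, Berlin
5, Quinn, Engineering, 90000, Berlin


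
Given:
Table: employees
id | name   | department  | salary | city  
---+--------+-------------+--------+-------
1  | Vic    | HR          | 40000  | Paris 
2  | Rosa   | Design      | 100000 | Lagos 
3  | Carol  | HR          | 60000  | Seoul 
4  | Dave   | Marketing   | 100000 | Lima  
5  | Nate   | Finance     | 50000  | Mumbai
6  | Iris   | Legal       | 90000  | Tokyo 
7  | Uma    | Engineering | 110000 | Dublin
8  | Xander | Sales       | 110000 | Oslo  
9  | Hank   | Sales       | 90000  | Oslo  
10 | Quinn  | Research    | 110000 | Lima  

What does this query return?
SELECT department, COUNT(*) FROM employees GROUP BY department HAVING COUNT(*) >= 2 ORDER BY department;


Groups with count >= 2:
  HR: 2 -> PASS
  Sales: 2 -> PASS
  Design: 1 -> filtered out
  Engineering: 1 -> filtered out
  Finance: 1 -> filtered out
  Legal: 1 -> filtered out
  Marketing: 1 -> filtered out
  Research: 1 -> filtered out


2 groups:
HR, 2
Sales, 2


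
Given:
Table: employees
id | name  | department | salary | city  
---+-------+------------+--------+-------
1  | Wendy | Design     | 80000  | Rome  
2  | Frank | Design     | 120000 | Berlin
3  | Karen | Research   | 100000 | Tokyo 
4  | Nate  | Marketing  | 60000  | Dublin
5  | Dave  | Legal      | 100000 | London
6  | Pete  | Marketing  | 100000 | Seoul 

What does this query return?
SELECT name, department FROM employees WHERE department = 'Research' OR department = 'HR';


Filtering: department = 'Research' OR 'HR'
Matching: 1 rows

1 rows:
Karen, Research


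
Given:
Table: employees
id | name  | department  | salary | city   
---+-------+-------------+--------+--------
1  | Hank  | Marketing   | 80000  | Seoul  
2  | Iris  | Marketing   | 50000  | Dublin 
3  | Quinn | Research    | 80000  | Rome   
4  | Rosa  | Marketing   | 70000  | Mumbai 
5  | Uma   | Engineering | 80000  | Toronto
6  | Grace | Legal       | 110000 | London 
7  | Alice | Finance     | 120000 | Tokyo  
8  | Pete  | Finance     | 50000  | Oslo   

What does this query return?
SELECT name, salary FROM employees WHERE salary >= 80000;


Filtering: salary >= 80000
Matching: 5 rows

5 rows:
Hank, 80000
Quinn, 80000
Uma, 80000
Grace, 110000
Alice, 120000


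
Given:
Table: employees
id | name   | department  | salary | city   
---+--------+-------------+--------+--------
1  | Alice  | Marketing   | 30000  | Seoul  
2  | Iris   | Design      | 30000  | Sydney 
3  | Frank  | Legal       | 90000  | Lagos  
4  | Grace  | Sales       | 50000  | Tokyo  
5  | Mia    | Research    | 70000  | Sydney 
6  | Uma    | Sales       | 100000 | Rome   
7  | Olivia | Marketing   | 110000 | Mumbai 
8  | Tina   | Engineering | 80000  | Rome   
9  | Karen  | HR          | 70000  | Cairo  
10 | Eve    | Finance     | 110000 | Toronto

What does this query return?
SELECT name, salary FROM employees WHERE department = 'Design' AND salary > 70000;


Filtering: department = 'Design' AND salary > 70000
Matching: 0 rows

Empty result set (0 rows)
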